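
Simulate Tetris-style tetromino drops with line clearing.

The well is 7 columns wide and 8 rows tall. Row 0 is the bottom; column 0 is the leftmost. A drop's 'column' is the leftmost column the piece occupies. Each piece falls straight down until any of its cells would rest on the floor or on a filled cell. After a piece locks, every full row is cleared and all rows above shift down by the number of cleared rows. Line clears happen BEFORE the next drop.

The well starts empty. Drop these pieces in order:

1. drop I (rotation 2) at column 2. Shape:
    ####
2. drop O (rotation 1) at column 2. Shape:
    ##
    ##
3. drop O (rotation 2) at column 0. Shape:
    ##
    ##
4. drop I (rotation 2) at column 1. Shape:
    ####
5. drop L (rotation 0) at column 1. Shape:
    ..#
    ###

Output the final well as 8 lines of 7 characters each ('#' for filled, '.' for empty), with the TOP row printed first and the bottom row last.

Drop 1: I rot2 at col 2 lands with bottom-row=0; cleared 0 line(s) (total 0); column heights now [0 0 1 1 1 1 0], max=1
Drop 2: O rot1 at col 2 lands with bottom-row=1; cleared 0 line(s) (total 0); column heights now [0 0 3 3 1 1 0], max=3
Drop 3: O rot2 at col 0 lands with bottom-row=0; cleared 0 line(s) (total 0); column heights now [2 2 3 3 1 1 0], max=3
Drop 4: I rot2 at col 1 lands with bottom-row=3; cleared 0 line(s) (total 0); column heights now [2 4 4 4 4 1 0], max=4
Drop 5: L rot0 at col 1 lands with bottom-row=4; cleared 0 line(s) (total 0); column heights now [2 5 5 6 4 1 0], max=6

Answer: .......
.......
...#...
.###...
.####..
..##...
####...
######.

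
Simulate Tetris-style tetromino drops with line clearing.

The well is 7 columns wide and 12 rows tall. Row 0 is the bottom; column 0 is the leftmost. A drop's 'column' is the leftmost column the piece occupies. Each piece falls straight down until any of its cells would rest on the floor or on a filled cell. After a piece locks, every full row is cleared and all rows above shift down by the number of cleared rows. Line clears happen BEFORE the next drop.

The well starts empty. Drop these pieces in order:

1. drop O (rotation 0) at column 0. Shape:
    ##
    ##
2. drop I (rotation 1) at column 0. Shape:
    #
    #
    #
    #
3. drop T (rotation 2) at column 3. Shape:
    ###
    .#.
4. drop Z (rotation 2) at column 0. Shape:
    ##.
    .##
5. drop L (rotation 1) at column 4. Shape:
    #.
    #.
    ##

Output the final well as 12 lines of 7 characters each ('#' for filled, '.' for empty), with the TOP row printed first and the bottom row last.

Answer: .......
.......
.......
.......
.......
##.....
###....
#...#..
#...#..
#...##.
##.###.
##..#..

Derivation:
Drop 1: O rot0 at col 0 lands with bottom-row=0; cleared 0 line(s) (total 0); column heights now [2 2 0 0 0 0 0], max=2
Drop 2: I rot1 at col 0 lands with bottom-row=2; cleared 0 line(s) (total 0); column heights now [6 2 0 0 0 0 0], max=6
Drop 3: T rot2 at col 3 lands with bottom-row=0; cleared 0 line(s) (total 0); column heights now [6 2 0 2 2 2 0], max=6
Drop 4: Z rot2 at col 0 lands with bottom-row=5; cleared 0 line(s) (total 0); column heights now [7 7 6 2 2 2 0], max=7
Drop 5: L rot1 at col 4 lands with bottom-row=2; cleared 0 line(s) (total 0); column heights now [7 7 6 2 5 3 0], max=7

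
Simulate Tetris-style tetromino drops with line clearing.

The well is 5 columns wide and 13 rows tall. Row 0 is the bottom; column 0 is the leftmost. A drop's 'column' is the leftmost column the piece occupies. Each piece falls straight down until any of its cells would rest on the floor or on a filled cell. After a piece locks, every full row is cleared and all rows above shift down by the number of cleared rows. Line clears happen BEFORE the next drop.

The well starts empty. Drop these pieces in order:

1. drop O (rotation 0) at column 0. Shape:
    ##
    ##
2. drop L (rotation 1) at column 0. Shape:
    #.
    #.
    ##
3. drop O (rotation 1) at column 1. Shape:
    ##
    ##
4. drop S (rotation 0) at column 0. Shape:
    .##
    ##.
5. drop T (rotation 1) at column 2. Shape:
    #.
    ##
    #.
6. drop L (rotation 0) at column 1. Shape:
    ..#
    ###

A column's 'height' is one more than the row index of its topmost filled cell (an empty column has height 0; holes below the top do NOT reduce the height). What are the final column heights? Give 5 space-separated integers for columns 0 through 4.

Drop 1: O rot0 at col 0 lands with bottom-row=0; cleared 0 line(s) (total 0); column heights now [2 2 0 0 0], max=2
Drop 2: L rot1 at col 0 lands with bottom-row=2; cleared 0 line(s) (total 0); column heights now [5 3 0 0 0], max=5
Drop 3: O rot1 at col 1 lands with bottom-row=3; cleared 0 line(s) (total 0); column heights now [5 5 5 0 0], max=5
Drop 4: S rot0 at col 0 lands with bottom-row=5; cleared 0 line(s) (total 0); column heights now [6 7 7 0 0], max=7
Drop 5: T rot1 at col 2 lands with bottom-row=7; cleared 0 line(s) (total 0); column heights now [6 7 10 9 0], max=10
Drop 6: L rot0 at col 1 lands with bottom-row=10; cleared 0 line(s) (total 0); column heights now [6 11 11 12 0], max=12

Answer: 6 11 11 12 0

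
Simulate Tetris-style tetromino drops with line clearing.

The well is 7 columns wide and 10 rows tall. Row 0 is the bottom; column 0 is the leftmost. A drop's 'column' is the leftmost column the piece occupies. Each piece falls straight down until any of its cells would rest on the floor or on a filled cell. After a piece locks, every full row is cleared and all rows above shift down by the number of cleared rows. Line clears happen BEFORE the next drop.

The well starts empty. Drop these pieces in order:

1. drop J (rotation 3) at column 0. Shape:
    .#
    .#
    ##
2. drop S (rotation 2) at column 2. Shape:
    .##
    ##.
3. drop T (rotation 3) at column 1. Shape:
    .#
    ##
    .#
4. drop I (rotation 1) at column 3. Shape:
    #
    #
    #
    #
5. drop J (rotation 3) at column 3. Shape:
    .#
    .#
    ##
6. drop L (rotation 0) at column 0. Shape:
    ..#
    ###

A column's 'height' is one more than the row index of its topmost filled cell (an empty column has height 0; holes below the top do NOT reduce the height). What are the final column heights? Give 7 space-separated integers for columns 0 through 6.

Answer: 6 6 7 7 9 0 0

Derivation:
Drop 1: J rot3 at col 0 lands with bottom-row=0; cleared 0 line(s) (total 0); column heights now [1 3 0 0 0 0 0], max=3
Drop 2: S rot2 at col 2 lands with bottom-row=0; cleared 0 line(s) (total 0); column heights now [1 3 1 2 2 0 0], max=3
Drop 3: T rot3 at col 1 lands with bottom-row=2; cleared 0 line(s) (total 0); column heights now [1 4 5 2 2 0 0], max=5
Drop 4: I rot1 at col 3 lands with bottom-row=2; cleared 0 line(s) (total 0); column heights now [1 4 5 6 2 0 0], max=6
Drop 5: J rot3 at col 3 lands with bottom-row=6; cleared 0 line(s) (total 0); column heights now [1 4 5 7 9 0 0], max=9
Drop 6: L rot0 at col 0 lands with bottom-row=5; cleared 0 line(s) (total 0); column heights now [6 6 7 7 9 0 0], max=9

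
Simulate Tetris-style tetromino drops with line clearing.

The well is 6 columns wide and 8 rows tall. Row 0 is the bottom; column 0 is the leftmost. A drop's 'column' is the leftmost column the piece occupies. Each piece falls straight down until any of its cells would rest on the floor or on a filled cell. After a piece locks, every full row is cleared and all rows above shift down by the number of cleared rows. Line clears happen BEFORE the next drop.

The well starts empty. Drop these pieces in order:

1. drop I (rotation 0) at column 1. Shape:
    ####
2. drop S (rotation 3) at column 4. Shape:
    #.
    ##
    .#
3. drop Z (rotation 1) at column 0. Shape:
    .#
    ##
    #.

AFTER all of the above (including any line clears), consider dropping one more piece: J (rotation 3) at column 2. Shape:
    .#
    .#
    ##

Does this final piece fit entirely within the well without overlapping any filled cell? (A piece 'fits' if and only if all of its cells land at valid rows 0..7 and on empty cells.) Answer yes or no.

Drop 1: I rot0 at col 1 lands with bottom-row=0; cleared 0 line(s) (total 0); column heights now [0 1 1 1 1 0], max=1
Drop 2: S rot3 at col 4 lands with bottom-row=0; cleared 0 line(s) (total 0); column heights now [0 1 1 1 3 2], max=3
Drop 3: Z rot1 at col 0 lands with bottom-row=0; cleared 1 line(s) (total 1); column heights now [1 2 0 0 2 1], max=2
Test piece J rot3 at col 2 (width 2): heights before test = [1 2 0 0 2 1]; fits = True

Answer: yes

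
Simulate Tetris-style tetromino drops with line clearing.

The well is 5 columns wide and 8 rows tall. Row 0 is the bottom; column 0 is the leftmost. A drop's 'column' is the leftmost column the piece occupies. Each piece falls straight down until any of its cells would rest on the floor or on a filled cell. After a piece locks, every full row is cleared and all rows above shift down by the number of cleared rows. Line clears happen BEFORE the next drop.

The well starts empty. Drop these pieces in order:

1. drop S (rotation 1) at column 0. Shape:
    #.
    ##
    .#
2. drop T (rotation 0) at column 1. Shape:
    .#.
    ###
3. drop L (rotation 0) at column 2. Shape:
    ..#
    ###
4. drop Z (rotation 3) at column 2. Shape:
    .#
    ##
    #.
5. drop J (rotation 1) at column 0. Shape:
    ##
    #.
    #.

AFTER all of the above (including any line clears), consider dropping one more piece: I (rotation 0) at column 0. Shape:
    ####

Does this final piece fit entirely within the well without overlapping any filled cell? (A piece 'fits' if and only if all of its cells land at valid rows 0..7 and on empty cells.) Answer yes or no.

Answer: no

Derivation:
Drop 1: S rot1 at col 0 lands with bottom-row=0; cleared 0 line(s) (total 0); column heights now [3 2 0 0 0], max=3
Drop 2: T rot0 at col 1 lands with bottom-row=2; cleared 0 line(s) (total 0); column heights now [3 3 4 3 0], max=4
Drop 3: L rot0 at col 2 lands with bottom-row=4; cleared 0 line(s) (total 0); column heights now [3 3 5 5 6], max=6
Drop 4: Z rot3 at col 2 lands with bottom-row=5; cleared 0 line(s) (total 0); column heights now [3 3 7 8 6], max=8
Drop 5: J rot1 at col 0 lands with bottom-row=3; cleared 0 line(s) (total 0); column heights now [6 6 7 8 6], max=8
Test piece I rot0 at col 0 (width 4): heights before test = [6 6 7 8 6]; fits = False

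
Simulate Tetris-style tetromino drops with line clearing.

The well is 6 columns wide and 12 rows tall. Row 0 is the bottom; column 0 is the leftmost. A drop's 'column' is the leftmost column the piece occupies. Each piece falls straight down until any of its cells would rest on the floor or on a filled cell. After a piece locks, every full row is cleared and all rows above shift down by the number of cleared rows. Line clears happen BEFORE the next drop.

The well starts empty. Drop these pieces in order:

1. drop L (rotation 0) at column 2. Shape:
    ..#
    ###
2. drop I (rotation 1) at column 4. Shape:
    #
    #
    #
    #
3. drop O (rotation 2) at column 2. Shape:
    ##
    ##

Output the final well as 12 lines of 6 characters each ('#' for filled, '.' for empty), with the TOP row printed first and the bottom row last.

Answer: ......
......
......
......
......
......
....#.
....#.
....#.
..###.
..###.
..###.

Derivation:
Drop 1: L rot0 at col 2 lands with bottom-row=0; cleared 0 line(s) (total 0); column heights now [0 0 1 1 2 0], max=2
Drop 2: I rot1 at col 4 lands with bottom-row=2; cleared 0 line(s) (total 0); column heights now [0 0 1 1 6 0], max=6
Drop 3: O rot2 at col 2 lands with bottom-row=1; cleared 0 line(s) (total 0); column heights now [0 0 3 3 6 0], max=6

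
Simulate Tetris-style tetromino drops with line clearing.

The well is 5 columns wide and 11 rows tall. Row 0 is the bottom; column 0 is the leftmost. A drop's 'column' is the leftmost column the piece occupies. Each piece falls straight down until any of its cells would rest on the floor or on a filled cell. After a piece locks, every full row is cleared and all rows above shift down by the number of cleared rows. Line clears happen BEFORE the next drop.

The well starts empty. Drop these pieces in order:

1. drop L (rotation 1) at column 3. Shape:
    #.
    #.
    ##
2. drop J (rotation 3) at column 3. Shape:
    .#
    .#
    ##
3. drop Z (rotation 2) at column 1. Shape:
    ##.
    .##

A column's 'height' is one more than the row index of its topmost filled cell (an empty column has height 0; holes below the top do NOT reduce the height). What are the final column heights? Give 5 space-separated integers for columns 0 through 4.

Answer: 0 6 6 5 6

Derivation:
Drop 1: L rot1 at col 3 lands with bottom-row=0; cleared 0 line(s) (total 0); column heights now [0 0 0 3 1], max=3
Drop 2: J rot3 at col 3 lands with bottom-row=3; cleared 0 line(s) (total 0); column heights now [0 0 0 4 6], max=6
Drop 3: Z rot2 at col 1 lands with bottom-row=4; cleared 0 line(s) (total 0); column heights now [0 6 6 5 6], max=6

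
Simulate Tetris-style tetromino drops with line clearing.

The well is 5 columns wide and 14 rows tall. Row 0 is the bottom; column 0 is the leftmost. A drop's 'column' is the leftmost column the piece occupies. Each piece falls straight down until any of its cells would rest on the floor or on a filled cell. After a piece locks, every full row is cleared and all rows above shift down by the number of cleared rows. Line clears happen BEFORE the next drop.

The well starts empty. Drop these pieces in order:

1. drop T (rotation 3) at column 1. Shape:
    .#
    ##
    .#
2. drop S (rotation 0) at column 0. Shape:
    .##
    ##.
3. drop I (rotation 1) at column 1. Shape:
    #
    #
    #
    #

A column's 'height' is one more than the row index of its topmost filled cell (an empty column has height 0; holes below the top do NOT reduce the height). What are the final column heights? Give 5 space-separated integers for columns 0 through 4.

Drop 1: T rot3 at col 1 lands with bottom-row=0; cleared 0 line(s) (total 0); column heights now [0 2 3 0 0], max=3
Drop 2: S rot0 at col 0 lands with bottom-row=2; cleared 0 line(s) (total 0); column heights now [3 4 4 0 0], max=4
Drop 3: I rot1 at col 1 lands with bottom-row=4; cleared 0 line(s) (total 0); column heights now [3 8 4 0 0], max=8

Answer: 3 8 4 0 0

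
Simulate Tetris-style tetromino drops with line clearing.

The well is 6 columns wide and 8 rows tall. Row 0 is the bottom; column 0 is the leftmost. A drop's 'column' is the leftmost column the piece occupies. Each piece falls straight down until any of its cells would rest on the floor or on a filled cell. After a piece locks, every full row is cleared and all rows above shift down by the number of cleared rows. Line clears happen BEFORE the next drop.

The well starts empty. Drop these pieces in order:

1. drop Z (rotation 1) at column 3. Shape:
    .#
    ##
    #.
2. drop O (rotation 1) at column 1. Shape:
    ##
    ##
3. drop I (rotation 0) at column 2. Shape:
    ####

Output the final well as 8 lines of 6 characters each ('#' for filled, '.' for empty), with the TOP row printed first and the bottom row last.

Answer: ......
......
......
......
..####
....#.
.####.
.###..

Derivation:
Drop 1: Z rot1 at col 3 lands with bottom-row=0; cleared 0 line(s) (total 0); column heights now [0 0 0 2 3 0], max=3
Drop 2: O rot1 at col 1 lands with bottom-row=0; cleared 0 line(s) (total 0); column heights now [0 2 2 2 3 0], max=3
Drop 3: I rot0 at col 2 lands with bottom-row=3; cleared 0 line(s) (total 0); column heights now [0 2 4 4 4 4], max=4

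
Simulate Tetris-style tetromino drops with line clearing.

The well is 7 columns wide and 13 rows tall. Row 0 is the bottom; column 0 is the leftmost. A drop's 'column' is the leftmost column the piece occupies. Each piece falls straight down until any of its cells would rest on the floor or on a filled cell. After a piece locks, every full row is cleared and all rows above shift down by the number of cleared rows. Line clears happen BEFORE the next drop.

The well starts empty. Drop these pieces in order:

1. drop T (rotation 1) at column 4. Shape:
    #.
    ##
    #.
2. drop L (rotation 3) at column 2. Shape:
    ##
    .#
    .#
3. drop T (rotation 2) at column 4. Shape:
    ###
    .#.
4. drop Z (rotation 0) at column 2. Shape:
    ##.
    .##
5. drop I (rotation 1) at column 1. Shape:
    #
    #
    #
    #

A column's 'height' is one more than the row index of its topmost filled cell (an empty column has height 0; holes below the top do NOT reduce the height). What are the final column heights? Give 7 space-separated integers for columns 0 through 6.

Drop 1: T rot1 at col 4 lands with bottom-row=0; cleared 0 line(s) (total 0); column heights now [0 0 0 0 3 2 0], max=3
Drop 2: L rot3 at col 2 lands with bottom-row=0; cleared 0 line(s) (total 0); column heights now [0 0 3 3 3 2 0], max=3
Drop 3: T rot2 at col 4 lands with bottom-row=2; cleared 0 line(s) (total 0); column heights now [0 0 3 3 4 4 4], max=4
Drop 4: Z rot0 at col 2 lands with bottom-row=4; cleared 0 line(s) (total 0); column heights now [0 0 6 6 5 4 4], max=6
Drop 5: I rot1 at col 1 lands with bottom-row=0; cleared 0 line(s) (total 0); column heights now [0 4 6 6 5 4 4], max=6

Answer: 0 4 6 6 5 4 4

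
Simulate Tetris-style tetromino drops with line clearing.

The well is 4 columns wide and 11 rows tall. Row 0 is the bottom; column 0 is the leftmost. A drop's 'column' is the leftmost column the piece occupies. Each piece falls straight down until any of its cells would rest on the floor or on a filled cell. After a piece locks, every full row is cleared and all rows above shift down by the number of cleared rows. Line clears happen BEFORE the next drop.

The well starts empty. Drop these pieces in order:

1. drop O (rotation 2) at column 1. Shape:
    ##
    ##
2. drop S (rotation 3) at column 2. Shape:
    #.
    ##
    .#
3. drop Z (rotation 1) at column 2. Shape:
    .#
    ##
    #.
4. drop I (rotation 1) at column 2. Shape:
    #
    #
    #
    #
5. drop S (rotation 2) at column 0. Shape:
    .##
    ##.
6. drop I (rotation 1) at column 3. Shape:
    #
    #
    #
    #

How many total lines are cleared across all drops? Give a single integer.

Answer: 1

Derivation:
Drop 1: O rot2 at col 1 lands with bottom-row=0; cleared 0 line(s) (total 0); column heights now [0 2 2 0], max=2
Drop 2: S rot3 at col 2 lands with bottom-row=1; cleared 0 line(s) (total 0); column heights now [0 2 4 3], max=4
Drop 3: Z rot1 at col 2 lands with bottom-row=4; cleared 0 line(s) (total 0); column heights now [0 2 6 7], max=7
Drop 4: I rot1 at col 2 lands with bottom-row=6; cleared 0 line(s) (total 0); column heights now [0 2 10 7], max=10
Drop 5: S rot2 at col 0 lands with bottom-row=9; cleared 0 line(s) (total 0); column heights now [10 11 11 7], max=11
Drop 6: I rot1 at col 3 lands with bottom-row=7; cleared 1 line(s) (total 1); column heights now [0 10 10 10], max=10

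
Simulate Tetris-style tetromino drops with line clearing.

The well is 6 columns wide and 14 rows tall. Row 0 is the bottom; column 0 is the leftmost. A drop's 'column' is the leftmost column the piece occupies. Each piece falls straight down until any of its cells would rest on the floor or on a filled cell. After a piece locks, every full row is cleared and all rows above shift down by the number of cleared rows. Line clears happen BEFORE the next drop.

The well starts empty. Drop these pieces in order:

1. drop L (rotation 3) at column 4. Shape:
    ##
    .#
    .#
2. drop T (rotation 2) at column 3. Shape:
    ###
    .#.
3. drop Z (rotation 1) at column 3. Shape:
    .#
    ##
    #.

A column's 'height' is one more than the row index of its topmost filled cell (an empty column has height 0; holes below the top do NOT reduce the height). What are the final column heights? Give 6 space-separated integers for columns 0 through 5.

Answer: 0 0 0 7 8 5

Derivation:
Drop 1: L rot3 at col 4 lands with bottom-row=0; cleared 0 line(s) (total 0); column heights now [0 0 0 0 3 3], max=3
Drop 2: T rot2 at col 3 lands with bottom-row=3; cleared 0 line(s) (total 0); column heights now [0 0 0 5 5 5], max=5
Drop 3: Z rot1 at col 3 lands with bottom-row=5; cleared 0 line(s) (total 0); column heights now [0 0 0 7 8 5], max=8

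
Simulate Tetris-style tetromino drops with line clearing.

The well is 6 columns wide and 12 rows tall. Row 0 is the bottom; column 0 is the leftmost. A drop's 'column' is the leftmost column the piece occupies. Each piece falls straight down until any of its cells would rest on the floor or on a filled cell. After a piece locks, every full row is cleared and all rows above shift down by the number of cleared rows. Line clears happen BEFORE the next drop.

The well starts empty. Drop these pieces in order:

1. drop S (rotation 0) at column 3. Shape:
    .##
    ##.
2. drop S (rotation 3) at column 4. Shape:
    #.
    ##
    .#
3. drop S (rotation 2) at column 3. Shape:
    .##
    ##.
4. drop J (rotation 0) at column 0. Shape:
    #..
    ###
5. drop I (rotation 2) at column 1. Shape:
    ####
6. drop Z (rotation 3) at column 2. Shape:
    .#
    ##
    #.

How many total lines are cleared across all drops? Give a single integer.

Drop 1: S rot0 at col 3 lands with bottom-row=0; cleared 0 line(s) (total 0); column heights now [0 0 0 1 2 2], max=2
Drop 2: S rot3 at col 4 lands with bottom-row=2; cleared 0 line(s) (total 0); column heights now [0 0 0 1 5 4], max=5
Drop 3: S rot2 at col 3 lands with bottom-row=5; cleared 0 line(s) (total 0); column heights now [0 0 0 6 7 7], max=7
Drop 4: J rot0 at col 0 lands with bottom-row=0; cleared 0 line(s) (total 0); column heights now [2 1 1 6 7 7], max=7
Drop 5: I rot2 at col 1 lands with bottom-row=7; cleared 0 line(s) (total 0); column heights now [2 8 8 8 8 7], max=8
Drop 6: Z rot3 at col 2 lands with bottom-row=8; cleared 0 line(s) (total 0); column heights now [2 8 10 11 8 7], max=11

Answer: 0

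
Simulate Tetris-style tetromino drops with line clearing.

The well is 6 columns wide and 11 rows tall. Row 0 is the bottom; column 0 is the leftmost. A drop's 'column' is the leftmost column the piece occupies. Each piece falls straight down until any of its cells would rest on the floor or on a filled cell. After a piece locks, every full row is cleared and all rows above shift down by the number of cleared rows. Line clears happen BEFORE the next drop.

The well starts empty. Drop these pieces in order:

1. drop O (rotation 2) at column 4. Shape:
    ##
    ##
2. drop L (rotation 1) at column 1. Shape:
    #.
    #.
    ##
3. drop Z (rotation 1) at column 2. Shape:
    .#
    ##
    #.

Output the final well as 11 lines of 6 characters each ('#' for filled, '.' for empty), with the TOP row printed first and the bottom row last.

Answer: ......
......
......
......
......
......
......
...#..
.###..
.##.##
.##.##

Derivation:
Drop 1: O rot2 at col 4 lands with bottom-row=0; cleared 0 line(s) (total 0); column heights now [0 0 0 0 2 2], max=2
Drop 2: L rot1 at col 1 lands with bottom-row=0; cleared 0 line(s) (total 0); column heights now [0 3 1 0 2 2], max=3
Drop 3: Z rot1 at col 2 lands with bottom-row=1; cleared 0 line(s) (total 0); column heights now [0 3 3 4 2 2], max=4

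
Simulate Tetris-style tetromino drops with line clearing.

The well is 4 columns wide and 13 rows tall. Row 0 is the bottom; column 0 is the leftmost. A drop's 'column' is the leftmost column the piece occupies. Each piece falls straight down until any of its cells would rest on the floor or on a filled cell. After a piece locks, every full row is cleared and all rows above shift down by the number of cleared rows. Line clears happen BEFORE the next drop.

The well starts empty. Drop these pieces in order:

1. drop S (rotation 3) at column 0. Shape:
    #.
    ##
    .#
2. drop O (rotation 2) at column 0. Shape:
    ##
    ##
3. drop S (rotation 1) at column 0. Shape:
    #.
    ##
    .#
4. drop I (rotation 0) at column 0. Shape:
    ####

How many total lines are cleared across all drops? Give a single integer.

Drop 1: S rot3 at col 0 lands with bottom-row=0; cleared 0 line(s) (total 0); column heights now [3 2 0 0], max=3
Drop 2: O rot2 at col 0 lands with bottom-row=3; cleared 0 line(s) (total 0); column heights now [5 5 0 0], max=5
Drop 3: S rot1 at col 0 lands with bottom-row=5; cleared 0 line(s) (total 0); column heights now [8 7 0 0], max=8
Drop 4: I rot0 at col 0 lands with bottom-row=8; cleared 1 line(s) (total 1); column heights now [8 7 0 0], max=8

Answer: 1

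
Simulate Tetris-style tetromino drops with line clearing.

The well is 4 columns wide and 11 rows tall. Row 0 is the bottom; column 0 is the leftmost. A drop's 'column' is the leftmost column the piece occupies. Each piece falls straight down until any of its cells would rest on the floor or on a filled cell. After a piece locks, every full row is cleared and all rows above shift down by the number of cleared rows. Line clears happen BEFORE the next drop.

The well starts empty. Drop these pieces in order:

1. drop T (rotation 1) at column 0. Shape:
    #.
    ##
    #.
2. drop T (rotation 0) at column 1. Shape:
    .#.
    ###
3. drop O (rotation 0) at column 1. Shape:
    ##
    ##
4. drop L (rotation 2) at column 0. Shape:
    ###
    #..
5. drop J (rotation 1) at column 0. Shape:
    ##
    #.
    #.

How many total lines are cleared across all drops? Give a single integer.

Answer: 1

Derivation:
Drop 1: T rot1 at col 0 lands with bottom-row=0; cleared 0 line(s) (total 0); column heights now [3 2 0 0], max=3
Drop 2: T rot0 at col 1 lands with bottom-row=2; cleared 1 line(s) (total 1); column heights now [2 2 3 0], max=3
Drop 3: O rot0 at col 1 lands with bottom-row=3; cleared 0 line(s) (total 1); column heights now [2 5 5 0], max=5
Drop 4: L rot2 at col 0 lands with bottom-row=4; cleared 0 line(s) (total 1); column heights now [6 6 6 0], max=6
Drop 5: J rot1 at col 0 lands with bottom-row=6; cleared 0 line(s) (total 1); column heights now [9 9 6 0], max=9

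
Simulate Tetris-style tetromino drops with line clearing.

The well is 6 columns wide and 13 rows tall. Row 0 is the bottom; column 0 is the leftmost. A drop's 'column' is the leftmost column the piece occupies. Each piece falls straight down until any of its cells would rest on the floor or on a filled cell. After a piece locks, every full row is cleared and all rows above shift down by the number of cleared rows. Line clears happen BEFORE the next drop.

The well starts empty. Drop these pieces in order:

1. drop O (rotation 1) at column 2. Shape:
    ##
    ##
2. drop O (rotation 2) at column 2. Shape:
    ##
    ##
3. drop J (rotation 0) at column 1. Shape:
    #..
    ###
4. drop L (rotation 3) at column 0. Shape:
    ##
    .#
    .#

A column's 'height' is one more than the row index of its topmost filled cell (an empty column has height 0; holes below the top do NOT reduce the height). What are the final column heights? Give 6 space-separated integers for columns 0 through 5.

Drop 1: O rot1 at col 2 lands with bottom-row=0; cleared 0 line(s) (total 0); column heights now [0 0 2 2 0 0], max=2
Drop 2: O rot2 at col 2 lands with bottom-row=2; cleared 0 line(s) (total 0); column heights now [0 0 4 4 0 0], max=4
Drop 3: J rot0 at col 1 lands with bottom-row=4; cleared 0 line(s) (total 0); column heights now [0 6 5 5 0 0], max=6
Drop 4: L rot3 at col 0 lands with bottom-row=6; cleared 0 line(s) (total 0); column heights now [9 9 5 5 0 0], max=9

Answer: 9 9 5 5 0 0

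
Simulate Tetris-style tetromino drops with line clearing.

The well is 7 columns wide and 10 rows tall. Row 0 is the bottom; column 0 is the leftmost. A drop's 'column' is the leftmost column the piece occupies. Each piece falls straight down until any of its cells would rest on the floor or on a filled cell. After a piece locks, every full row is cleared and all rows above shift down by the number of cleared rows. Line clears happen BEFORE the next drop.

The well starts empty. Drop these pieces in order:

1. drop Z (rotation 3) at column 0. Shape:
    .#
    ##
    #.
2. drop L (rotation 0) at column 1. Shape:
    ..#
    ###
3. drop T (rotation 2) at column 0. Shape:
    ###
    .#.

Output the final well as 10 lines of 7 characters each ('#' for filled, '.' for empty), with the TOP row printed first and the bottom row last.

Answer: .......
.......
.......
.......
###....
.#.#...
.###...
.#.....
##.....
#......

Derivation:
Drop 1: Z rot3 at col 0 lands with bottom-row=0; cleared 0 line(s) (total 0); column heights now [2 3 0 0 0 0 0], max=3
Drop 2: L rot0 at col 1 lands with bottom-row=3; cleared 0 line(s) (total 0); column heights now [2 4 4 5 0 0 0], max=5
Drop 3: T rot2 at col 0 lands with bottom-row=4; cleared 0 line(s) (total 0); column heights now [6 6 6 5 0 0 0], max=6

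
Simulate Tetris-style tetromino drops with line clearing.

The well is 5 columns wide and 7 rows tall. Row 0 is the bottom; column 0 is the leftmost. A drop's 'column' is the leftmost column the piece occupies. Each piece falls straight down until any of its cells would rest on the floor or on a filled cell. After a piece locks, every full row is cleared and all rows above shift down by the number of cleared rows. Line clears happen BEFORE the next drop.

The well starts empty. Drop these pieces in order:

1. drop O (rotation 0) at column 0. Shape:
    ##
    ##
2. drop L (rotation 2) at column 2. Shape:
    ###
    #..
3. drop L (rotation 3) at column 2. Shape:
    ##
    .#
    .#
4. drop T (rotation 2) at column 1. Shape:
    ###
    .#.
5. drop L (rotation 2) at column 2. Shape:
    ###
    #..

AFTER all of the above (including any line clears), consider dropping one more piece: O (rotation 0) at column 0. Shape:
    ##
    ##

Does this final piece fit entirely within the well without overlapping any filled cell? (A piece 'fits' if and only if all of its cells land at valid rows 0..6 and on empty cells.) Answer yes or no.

Answer: yes

Derivation:
Drop 1: O rot0 at col 0 lands with bottom-row=0; cleared 0 line(s) (total 0); column heights now [2 2 0 0 0], max=2
Drop 2: L rot2 at col 2 lands with bottom-row=0; cleared 1 line(s) (total 1); column heights now [1 1 1 0 0], max=1
Drop 3: L rot3 at col 2 lands with bottom-row=0; cleared 0 line(s) (total 1); column heights now [1 1 3 3 0], max=3
Drop 4: T rot2 at col 1 lands with bottom-row=3; cleared 0 line(s) (total 1); column heights now [1 5 5 5 0], max=5
Drop 5: L rot2 at col 2 lands with bottom-row=5; cleared 0 line(s) (total 1); column heights now [1 5 7 7 7], max=7
Test piece O rot0 at col 0 (width 2): heights before test = [1 5 7 7 7]; fits = True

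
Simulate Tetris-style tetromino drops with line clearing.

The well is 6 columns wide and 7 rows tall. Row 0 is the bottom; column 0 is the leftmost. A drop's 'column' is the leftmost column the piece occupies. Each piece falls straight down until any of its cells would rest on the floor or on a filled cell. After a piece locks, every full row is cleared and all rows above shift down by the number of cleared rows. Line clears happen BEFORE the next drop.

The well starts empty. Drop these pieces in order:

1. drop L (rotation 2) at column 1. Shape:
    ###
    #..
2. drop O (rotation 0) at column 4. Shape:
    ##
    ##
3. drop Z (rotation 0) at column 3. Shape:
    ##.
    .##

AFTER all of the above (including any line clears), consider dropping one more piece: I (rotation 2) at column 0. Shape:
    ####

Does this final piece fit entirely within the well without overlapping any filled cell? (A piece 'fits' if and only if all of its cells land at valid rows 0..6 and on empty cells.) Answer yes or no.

Answer: yes

Derivation:
Drop 1: L rot2 at col 1 lands with bottom-row=0; cleared 0 line(s) (total 0); column heights now [0 2 2 2 0 0], max=2
Drop 2: O rot0 at col 4 lands with bottom-row=0; cleared 0 line(s) (total 0); column heights now [0 2 2 2 2 2], max=2
Drop 3: Z rot0 at col 3 lands with bottom-row=2; cleared 0 line(s) (total 0); column heights now [0 2 2 4 4 3], max=4
Test piece I rot2 at col 0 (width 4): heights before test = [0 2 2 4 4 3]; fits = True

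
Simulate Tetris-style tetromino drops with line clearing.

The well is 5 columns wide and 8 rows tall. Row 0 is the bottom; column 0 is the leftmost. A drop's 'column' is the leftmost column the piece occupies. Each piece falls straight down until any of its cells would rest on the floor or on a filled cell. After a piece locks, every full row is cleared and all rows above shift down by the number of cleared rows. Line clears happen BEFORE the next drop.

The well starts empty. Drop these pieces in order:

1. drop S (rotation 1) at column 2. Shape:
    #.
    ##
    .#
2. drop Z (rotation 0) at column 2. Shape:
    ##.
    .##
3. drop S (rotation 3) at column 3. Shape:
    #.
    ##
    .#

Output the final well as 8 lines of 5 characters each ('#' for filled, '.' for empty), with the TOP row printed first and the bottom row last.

Answer: .....
.....
...#.
...##
..###
..###
..##.
...#.

Derivation:
Drop 1: S rot1 at col 2 lands with bottom-row=0; cleared 0 line(s) (total 0); column heights now [0 0 3 2 0], max=3
Drop 2: Z rot0 at col 2 lands with bottom-row=2; cleared 0 line(s) (total 0); column heights now [0 0 4 4 3], max=4
Drop 3: S rot3 at col 3 lands with bottom-row=3; cleared 0 line(s) (total 0); column heights now [0 0 4 6 5], max=6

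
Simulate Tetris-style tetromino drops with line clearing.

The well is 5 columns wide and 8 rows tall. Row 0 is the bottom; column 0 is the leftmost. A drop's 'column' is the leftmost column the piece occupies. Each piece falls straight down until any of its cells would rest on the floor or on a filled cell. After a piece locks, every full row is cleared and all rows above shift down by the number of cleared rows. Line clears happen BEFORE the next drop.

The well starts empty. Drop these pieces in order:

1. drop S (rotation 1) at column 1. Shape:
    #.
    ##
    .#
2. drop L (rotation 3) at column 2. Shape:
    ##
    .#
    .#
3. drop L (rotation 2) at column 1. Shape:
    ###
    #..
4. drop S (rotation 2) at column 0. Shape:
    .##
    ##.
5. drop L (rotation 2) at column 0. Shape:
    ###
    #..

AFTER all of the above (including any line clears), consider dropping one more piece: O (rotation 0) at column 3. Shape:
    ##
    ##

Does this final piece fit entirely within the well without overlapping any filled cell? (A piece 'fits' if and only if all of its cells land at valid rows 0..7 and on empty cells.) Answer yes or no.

Answer: yes

Derivation:
Drop 1: S rot1 at col 1 lands with bottom-row=0; cleared 0 line(s) (total 0); column heights now [0 3 2 0 0], max=3
Drop 2: L rot3 at col 2 lands with bottom-row=0; cleared 0 line(s) (total 0); column heights now [0 3 3 3 0], max=3
Drop 3: L rot2 at col 1 lands with bottom-row=3; cleared 0 line(s) (total 0); column heights now [0 5 5 5 0], max=5
Drop 4: S rot2 at col 0 lands with bottom-row=5; cleared 0 line(s) (total 0); column heights now [6 7 7 5 0], max=7
Drop 5: L rot2 at col 0 lands with bottom-row=6; cleared 0 line(s) (total 0); column heights now [8 8 8 5 0], max=8
Test piece O rot0 at col 3 (width 2): heights before test = [8 8 8 5 0]; fits = True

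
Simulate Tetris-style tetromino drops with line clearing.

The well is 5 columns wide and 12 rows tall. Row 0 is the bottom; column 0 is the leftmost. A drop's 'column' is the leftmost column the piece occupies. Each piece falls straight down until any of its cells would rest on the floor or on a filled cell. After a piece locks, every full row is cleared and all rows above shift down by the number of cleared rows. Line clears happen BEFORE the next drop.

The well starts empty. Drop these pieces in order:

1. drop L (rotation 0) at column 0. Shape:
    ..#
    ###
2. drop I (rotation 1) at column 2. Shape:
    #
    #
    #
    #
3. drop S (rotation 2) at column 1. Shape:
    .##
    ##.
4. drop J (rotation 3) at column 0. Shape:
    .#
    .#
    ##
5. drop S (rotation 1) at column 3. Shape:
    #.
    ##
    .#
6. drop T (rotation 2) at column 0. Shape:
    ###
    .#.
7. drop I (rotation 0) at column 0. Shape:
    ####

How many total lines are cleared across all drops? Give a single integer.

Drop 1: L rot0 at col 0 lands with bottom-row=0; cleared 0 line(s) (total 0); column heights now [1 1 2 0 0], max=2
Drop 2: I rot1 at col 2 lands with bottom-row=2; cleared 0 line(s) (total 0); column heights now [1 1 6 0 0], max=6
Drop 3: S rot2 at col 1 lands with bottom-row=6; cleared 0 line(s) (total 0); column heights now [1 7 8 8 0], max=8
Drop 4: J rot3 at col 0 lands with bottom-row=7; cleared 0 line(s) (total 0); column heights now [8 10 8 8 0], max=10
Drop 5: S rot1 at col 3 lands with bottom-row=7; cleared 1 line(s) (total 1); column heights now [1 9 7 9 8], max=9
Drop 6: T rot2 at col 0 lands with bottom-row=9; cleared 0 line(s) (total 1); column heights now [11 11 11 9 8], max=11
Drop 7: I rot0 at col 0 lands with bottom-row=11; cleared 0 line(s) (total 1); column heights now [12 12 12 12 8], max=12

Answer: 1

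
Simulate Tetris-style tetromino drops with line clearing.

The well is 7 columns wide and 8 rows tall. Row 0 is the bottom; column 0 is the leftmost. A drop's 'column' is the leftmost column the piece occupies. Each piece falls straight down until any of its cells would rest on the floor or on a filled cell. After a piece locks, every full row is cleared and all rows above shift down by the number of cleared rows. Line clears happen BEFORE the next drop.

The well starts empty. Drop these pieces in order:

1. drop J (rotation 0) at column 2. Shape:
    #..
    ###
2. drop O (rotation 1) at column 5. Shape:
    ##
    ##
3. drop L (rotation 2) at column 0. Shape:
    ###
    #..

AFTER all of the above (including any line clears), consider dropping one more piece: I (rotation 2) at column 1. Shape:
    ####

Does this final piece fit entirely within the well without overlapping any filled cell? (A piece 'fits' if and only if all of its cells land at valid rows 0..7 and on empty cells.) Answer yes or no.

Answer: yes

Derivation:
Drop 1: J rot0 at col 2 lands with bottom-row=0; cleared 0 line(s) (total 0); column heights now [0 0 2 1 1 0 0], max=2
Drop 2: O rot1 at col 5 lands with bottom-row=0; cleared 0 line(s) (total 0); column heights now [0 0 2 1 1 2 2], max=2
Drop 3: L rot2 at col 0 lands with bottom-row=1; cleared 0 line(s) (total 0); column heights now [3 3 3 1 1 2 2], max=3
Test piece I rot2 at col 1 (width 4): heights before test = [3 3 3 1 1 2 2]; fits = True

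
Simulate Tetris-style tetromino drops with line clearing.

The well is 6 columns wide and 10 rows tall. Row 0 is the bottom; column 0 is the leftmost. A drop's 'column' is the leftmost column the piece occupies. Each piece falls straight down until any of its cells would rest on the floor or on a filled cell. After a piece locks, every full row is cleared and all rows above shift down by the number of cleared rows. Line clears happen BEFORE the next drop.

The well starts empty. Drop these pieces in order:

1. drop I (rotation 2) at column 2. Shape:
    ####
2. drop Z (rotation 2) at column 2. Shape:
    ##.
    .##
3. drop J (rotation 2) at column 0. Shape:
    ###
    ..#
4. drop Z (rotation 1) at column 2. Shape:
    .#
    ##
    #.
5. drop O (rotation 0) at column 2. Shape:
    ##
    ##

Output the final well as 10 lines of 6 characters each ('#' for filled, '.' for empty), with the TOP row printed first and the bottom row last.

Drop 1: I rot2 at col 2 lands with bottom-row=0; cleared 0 line(s) (total 0); column heights now [0 0 1 1 1 1], max=1
Drop 2: Z rot2 at col 2 lands with bottom-row=1; cleared 0 line(s) (total 0); column heights now [0 0 3 3 2 1], max=3
Drop 3: J rot2 at col 0 lands with bottom-row=3; cleared 0 line(s) (total 0); column heights now [5 5 5 3 2 1], max=5
Drop 4: Z rot1 at col 2 lands with bottom-row=5; cleared 0 line(s) (total 0); column heights now [5 5 7 8 2 1], max=8
Drop 5: O rot0 at col 2 lands with bottom-row=8; cleared 0 line(s) (total 0); column heights now [5 5 10 10 2 1], max=10

Answer: ..##..
..##..
...#..
..##..
..#...
###...
..#...
..##..
...##.
..####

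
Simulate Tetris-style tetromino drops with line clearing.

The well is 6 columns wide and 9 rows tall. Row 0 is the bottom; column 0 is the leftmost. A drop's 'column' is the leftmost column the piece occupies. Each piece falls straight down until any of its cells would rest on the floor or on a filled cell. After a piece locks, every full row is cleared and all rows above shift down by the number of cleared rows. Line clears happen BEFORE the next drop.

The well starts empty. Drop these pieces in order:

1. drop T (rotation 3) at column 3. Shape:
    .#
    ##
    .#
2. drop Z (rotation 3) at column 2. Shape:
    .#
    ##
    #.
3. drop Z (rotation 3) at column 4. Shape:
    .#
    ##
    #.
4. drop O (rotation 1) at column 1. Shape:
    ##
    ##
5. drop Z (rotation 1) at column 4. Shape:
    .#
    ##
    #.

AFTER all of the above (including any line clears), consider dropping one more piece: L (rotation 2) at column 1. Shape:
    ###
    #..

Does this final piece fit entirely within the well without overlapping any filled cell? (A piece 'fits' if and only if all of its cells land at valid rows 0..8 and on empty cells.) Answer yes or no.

Drop 1: T rot3 at col 3 lands with bottom-row=0; cleared 0 line(s) (total 0); column heights now [0 0 0 2 3 0], max=3
Drop 2: Z rot3 at col 2 lands with bottom-row=1; cleared 0 line(s) (total 0); column heights now [0 0 3 4 3 0], max=4
Drop 3: Z rot3 at col 4 lands with bottom-row=3; cleared 0 line(s) (total 0); column heights now [0 0 3 4 5 6], max=6
Drop 4: O rot1 at col 1 lands with bottom-row=3; cleared 0 line(s) (total 0); column heights now [0 5 5 4 5 6], max=6
Drop 5: Z rot1 at col 4 lands with bottom-row=5; cleared 0 line(s) (total 0); column heights now [0 5 5 4 7 8], max=8
Test piece L rot2 at col 1 (width 3): heights before test = [0 5 5 4 7 8]; fits = True

Answer: yes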